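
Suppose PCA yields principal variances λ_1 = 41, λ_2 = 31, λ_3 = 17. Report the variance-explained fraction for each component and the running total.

Step 1 — total variance = trace(Sigma) = Σ λ_i = 41 + 31 + 17 = 89.

Step 2 — fraction explained by component i = λ_i / Σ λ:
  PC1: 41/89 = 0.4607
  PC2: 31/89 = 0.3483
  PC3: 17/89 = 0.191

Step 3 — cumulative fraction after k components = (λ_1 + ... + λ_k) / Σ λ:
  k = 1: 41/89 = 0.4607
  k = 2: (41 + 31)/89 = 72/89 = 0.809
  k = 3: (41 + 31 + 17)/89 = 89/89 = 1

Summary (fraction, with percent):

explained: PC1 0.4607 (46.07%), PC2 0.3483 (34.83%), PC3 0.191 (19.1%);  cumulative: 0.4607, 0.809, 1


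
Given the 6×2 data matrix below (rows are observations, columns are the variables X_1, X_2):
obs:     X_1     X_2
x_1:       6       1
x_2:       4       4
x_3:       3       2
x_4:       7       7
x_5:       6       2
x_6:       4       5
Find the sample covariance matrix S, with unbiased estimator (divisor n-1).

Step 1 — column means:
  mean(X_1) = (6 + 4 + 3 + 7 + 6 + 4) / 6 = 30/6 = 5
  mean(X_2) = (1 + 4 + 2 + 7 + 2 + 5) / 6 = 21/6 = 3.5

Step 2 — sample covariance S[i,j] = (1/(n-1)) · Σ_k (x_{k,i} - mean_i) · (x_{k,j} - mean_j), with n-1 = 5.
  S[X_1,X_1] = ((1)·(1) + (-1)·(-1) + (-2)·(-2) + (2)·(2) + (1)·(1) + (-1)·(-1)) / 5 = 12/5 = 2.4
  S[X_1,X_2] = ((1)·(-2.5) + (-1)·(0.5) + (-2)·(-1.5) + (2)·(3.5) + (1)·(-1.5) + (-1)·(1.5)) / 5 = 4/5 = 0.8
  S[X_2,X_2] = ((-2.5)·(-2.5) + (0.5)·(0.5) + (-1.5)·(-1.5) + (3.5)·(3.5) + (-1.5)·(-1.5) + (1.5)·(1.5)) / 5 = 25.5/5 = 5.1

S is symmetric (S[j,i] = S[i,j]). Assembling:

S = [[2.4, 0.8],
 [0.8, 5.1]]


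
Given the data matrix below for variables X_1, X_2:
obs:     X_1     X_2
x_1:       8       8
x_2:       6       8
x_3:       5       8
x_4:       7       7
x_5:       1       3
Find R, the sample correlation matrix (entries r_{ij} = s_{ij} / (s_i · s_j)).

Step 1 — column means:
  mean(X_1) = (8 + 6 + 5 + 7 + 1) / 5 = 27/5 = 5.4
  mean(X_2) = (8 + 8 + 8 + 7 + 3) / 5 = 34/5 = 6.8

Step 2 — sample variances and covariances s[i,j] = (1/(n-1)) · Σ_k (x_{k,i} - mean_i) · (x_{k,j} - mean_j), with n-1 = 4:
  s[X_1,X_1] = ((2.6)·(2.6) + (0.6)·(0.6) + (-0.4)·(-0.4) + (1.6)·(1.6) + (-4.4)·(-4.4)) / 4 = 29.2/4 = 7.3
  s[X_1,X_2] = ((2.6)·(1.2) + (0.6)·(1.2) + (-0.4)·(1.2) + (1.6)·(0.2) + (-4.4)·(-3.8)) / 4 = 20.4/4 = 5.1
  s[X_2,X_2] = ((1.2)·(1.2) + (1.2)·(1.2) + (1.2)·(1.2) + (0.2)·(0.2) + (-3.8)·(-3.8)) / 4 = 18.8/4 = 4.7
  Sample standard deviations s_i = √(s[i,i]):
  s(X_1) = √(7.3) = 2.7019
  s(X_2) = √(4.7) = 2.1679

Step 3 — r_{ij} = s_{ij} / (s_i · s_j):
  r[X_1,X_1] = 1 (diagonal).
  r[X_1,X_2] = 5.1 / (2.7019 · 2.1679) = 5.1 / 5.8575 = 0.8707
  r[X_2,X_2] = 1 (diagonal).

R is symmetric with unit diagonal. Assembling:

R = [[1, 0.8707],
 [0.8707, 1]]


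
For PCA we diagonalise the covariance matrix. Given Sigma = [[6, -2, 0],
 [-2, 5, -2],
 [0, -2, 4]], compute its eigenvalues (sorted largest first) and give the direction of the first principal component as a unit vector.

Step 1 — characteristic polynomial p(λ) = det(λI - Sigma) = λ³ - tr·λ² + c_1·λ - det, where tr = trace, c_1 = sum of the principal 2×2 minors, det = det(Sigma):
  tr = 6 + 5 + 4 = 15,
  c_1 = (6·5 - (-2)²) + (6·4 - (0)²) + (5·4 - (-2)²) = 26 + 24 + 16 = 66,
  det = 6·(5·4 - (-2)²) - (-2)·((-2)·4 - (-2)·(0)) + (0)·((-2)·(-2) - 5·(0)) = 6·(16) - (-2)·(-8) + (0)·(4) = 80.
  So p(λ) = λ³ - 15λ² + 66λ - 80.
Step 2 — look for an integer root (rational root theorem: any rational root is an integer divisor of 80). Testing λ = 2:
  p(2) = 8 - 60 + 132 - 80 = 0  ✓
  Dividing out (λ - 2): p(λ) = (λ - 2)(λ² - 13λ + 40).
Step 3 — remaining eigenvalues from the quadratic λ² - 13λ + 40 = 0:
  Δ = 13² - 4·40 = 169 - 160 = 9,  λ = (13 ± √9)/2 = (13 ± 3)/2 = 8 or 5.
  Sorted: λ_1 = 8,  λ_2 = 5,  λ_3 = 2  (check: sum = 15 = tr ✓).

Step 4 — unit eigenvector for λ_1 = 8: v spans the null space of (Sigma - λ_1 I), whose rows are
  r_1 = (-2, -2, 0),  r_2 = (-2, -3, -2),  r_3 = (0, -2, -4).
  v is orthogonal to every row, so take v ∝ r_1 × r_2 = ((-2)·(-2) - (0)·(-3), (0)·(-2) - (-2)·(-2), (-2)·(-3) - (-2)·(-2)) = (4, -4, 2).
  Rescale (divide by 2): u = (2, -2, 1).
  ||u|| = √((2)² + (-2)² + (1)²) = √(9) = 3,  v_1 = u/||u|| ≈ (0.6667, -0.6667, 0.3333) (||v_1|| = 1).

λ_1 = 8,  λ_2 = 5,  λ_3 = 2;  v_1 ≈ (0.6667, -0.6667, 0.3333)


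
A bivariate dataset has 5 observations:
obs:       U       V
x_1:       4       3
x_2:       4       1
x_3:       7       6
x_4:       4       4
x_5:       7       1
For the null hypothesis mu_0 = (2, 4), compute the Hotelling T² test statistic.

Step 1 — sample mean vector:
  mean(U) = (4 + 4 + 7 + 4 + 7) / 5 = 26/5 = 5.2
  mean(V) = (3 + 1 + 6 + 4 + 1) / 5 = 15/5 = 3
  x̄ = (5.2, 3),  deviation x̄ - mu_0 = (5.2, 3) - (2, 4) = (3.2, -1).

Step 2 — sample covariance matrix, S[i,j] = (1/(n-1)) · Σ_k (x_{k,i} - mean_i) · (x_{k,j} - mean_j), divisor n-1 = 4:
  S[U,U] = ((-1.2)·(-1.2) + (-1.2)·(-1.2) + (1.8)·(1.8) + (-1.2)·(-1.2) + (1.8)·(1.8)) / 4 = 10.8/4 = 2.7
  S[U,V] = ((-1.2)·(0) + (-1.2)·(-2) + (1.8)·(3) + (-1.2)·(1) + (1.8)·(-2)) / 4 = 3/4 = 0.75
  S[V,V] = ((0)·(0) + (-2)·(-2) + (3)·(3) + (1)·(1) + (-2)·(-2)) / 4 = 18/4 = 4.5
  S = [[2.7, 0.75],
 [0.75, 4.5]].

Step 3 — invert S. det(S) = 2.7·4.5 - (0.75)² = 11.5875.
  S^{-1} = (1/det) · [[d, -b], [-b, a]] = [[0.3883, -0.0647],
 [-0.0647, 0.233]].

Step 4 — quadratic form (x̄ - mu_0)^T · S^{-1} · (x̄ - mu_0):
  S^{-1} · (x̄ - mu_0) = (1.3074, -0.4401),
  (x̄ - mu_0)^T · [...] = (3.2)·(1.3074) + (-1)·(-0.4401) = 4.6239.

Step 5 — scale by n: T² = 5 · 4.6239 = 23.1197.

T² ≈ 23.1197


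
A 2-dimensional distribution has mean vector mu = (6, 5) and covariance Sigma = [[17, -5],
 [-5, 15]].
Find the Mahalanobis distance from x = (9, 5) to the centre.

Step 1 — centre the observation: (x - mu) = (3, 0).

Step 2 — invert Sigma. det(Sigma) = 17·15 - (-5)² = 230.
  Sigma^{-1} = (1/det) · [[d, -b], [-b, a]] = [[0.0652, 0.0217],
 [0.0217, 0.0739]].

Step 3 — form the quadratic (x - mu)^T · Sigma^{-1} · (x - mu):
  Sigma^{-1} · (x - mu) = (0.1957, 0.0652).
  (x - mu)^T · [Sigma^{-1} · (x - mu)] = (3)·(0.1957) + (0)·(0.0652) = 0.587.

Step 4 — take square root: d = √(0.587) ≈ 0.7661.

d(x, mu) = √(0.587) ≈ 0.7661


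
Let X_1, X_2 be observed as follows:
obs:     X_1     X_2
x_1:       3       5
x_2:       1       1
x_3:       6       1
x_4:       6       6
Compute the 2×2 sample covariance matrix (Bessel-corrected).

Step 1 — column means:
  mean(X_1) = (3 + 1 + 6 + 6) / 4 = 16/4 = 4
  mean(X_2) = (5 + 1 + 1 + 6) / 4 = 13/4 = 3.25

Step 2 — sample covariance S[i,j] = (1/(n-1)) · Σ_k (x_{k,i} - mean_i) · (x_{k,j} - mean_j), with n-1 = 3.
  S[X_1,X_1] = ((-1)·(-1) + (-3)·(-3) + (2)·(2) + (2)·(2)) / 3 = 18/3 = 6
  S[X_1,X_2] = ((-1)·(1.75) + (-3)·(-2.25) + (2)·(-2.25) + (2)·(2.75)) / 3 = 6/3 = 2
  S[X_2,X_2] = ((1.75)·(1.75) + (-2.25)·(-2.25) + (-2.25)·(-2.25) + (2.75)·(2.75)) / 3 = 20.75/3 = 6.9167

S is symmetric (S[j,i] = S[i,j]). Assembling:

S = [[6, 2],
 [2, 6.9167]]


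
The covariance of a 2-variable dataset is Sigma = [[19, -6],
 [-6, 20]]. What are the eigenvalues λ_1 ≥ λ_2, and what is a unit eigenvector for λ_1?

Step 1 — characteristic polynomial of 2×2 Sigma:
  det(Sigma - λI) = λ² - trace · λ + det = 0.
  trace = 19 + 20 = 39, det = 19·20 - (-6)² = 344.
Step 2 — discriminant:
  Δ = trace² - 4·det = 1521 - 1376 = 145.
Step 3 — eigenvalues:
  λ = (trace ± √Δ)/2 = (39 ± 12.0416)/2,
  λ_1 = 25.5208,  λ_2 = 13.4792.

Step 4 — unit eigenvector for λ_1: solve (Sigma - λ_1 I)v = 0. First row:
  (19 - 25.5208)·v_x + (-6)·v_y = 0, i.e. (-6.5208)·v_x + (-6)·v_y = 0,
  so v ∝ (b, λ_1 - a) = (-6, 6.5208); multiply by -1 so the first entry is positive: u = (6, -6.5208).
  ||u|| = √((6)² + (-6.5208)²) = √(78.5208) ≈ 8.8612,
  v_1 = u/||u|| ≈ (0.6771, -0.7359) (||v_1|| = 1).

λ_1 = 25.5208,  λ_2 = 13.4792;  v_1 ≈ (0.6771, -0.7359)


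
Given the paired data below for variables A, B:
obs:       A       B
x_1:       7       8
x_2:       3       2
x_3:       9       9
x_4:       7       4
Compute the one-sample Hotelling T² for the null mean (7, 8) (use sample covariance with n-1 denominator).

Step 1 — sample mean vector:
  mean(A) = (7 + 3 + 9 + 7) / 4 = 26/4 = 6.5
  mean(B) = (8 + 2 + 9 + 4) / 4 = 23/4 = 5.75
  x̄ = (6.5, 5.75),  deviation x̄ - mu_0 = (6.5, 5.75) - (7, 8) = (-0.5, -2.25).

Step 2 — sample covariance matrix, S[i,j] = (1/(n-1)) · Σ_k (x_{k,i} - mean_i) · (x_{k,j} - mean_j), divisor n-1 = 3:
  S[A,A] = ((0.5)·(0.5) + (-3.5)·(-3.5) + (2.5)·(2.5) + (0.5)·(0.5)) / 3 = 19/3 = 6.3333
  S[A,B] = ((0.5)·(2.25) + (-3.5)·(-3.75) + (2.5)·(3.25) + (0.5)·(-1.75)) / 3 = 21.5/3 = 7.1667
  S[B,B] = ((2.25)·(2.25) + (-3.75)·(-3.75) + (3.25)·(3.25) + (-1.75)·(-1.75)) / 3 = 32.75/3 = 10.9167
  S = [[6.3333, 7.1667],
 [7.1667, 10.9167]].

Step 3 — invert S. det(S) = 6.3333·10.9167 - (7.1667)² = 17.7778.
  S^{-1} = (1/det) · [[d, -b], [-b, a]] = [[0.6141, -0.4031],
 [-0.4031, 0.3563]].

Step 4 — quadratic form (x̄ - mu_0)^T · S^{-1} · (x̄ - mu_0):
  S^{-1} · (x̄ - mu_0) = (0.6, -0.6),
  (x̄ - mu_0)^T · [...] = (-0.5)·(0.6) + (-2.25)·(-0.6) = 1.05.

Step 5 — scale by n: T² = 4 · 1.05 = 4.2.

T² ≈ 4.2


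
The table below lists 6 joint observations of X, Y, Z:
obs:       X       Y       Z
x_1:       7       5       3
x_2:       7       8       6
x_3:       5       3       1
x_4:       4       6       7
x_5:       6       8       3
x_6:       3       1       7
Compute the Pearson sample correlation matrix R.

Step 1 — column means:
  mean(X) = (7 + 7 + 5 + 4 + 6 + 3) / 6 = 32/6 = 5.3333
  mean(Y) = (5 + 8 + 3 + 6 + 8 + 1) / 6 = 31/6 = 5.1667
  mean(Z) = (3 + 6 + 1 + 7 + 3 + 7) / 6 = 27/6 = 4.5

Step 2 — sample variances and covariances s[i,j] = (1/(n-1)) · Σ_k (x_{k,i} - mean_i) · (x_{k,j} - mean_j), with n-1 = 5:
  s[X,X] = ((1.6667)·(1.6667) + (1.6667)·(1.6667) + (-0.3333)·(-0.3333) + (-1.3333)·(-1.3333) + (0.6667)·(0.6667) + (-2.3333)·(-2.3333)) / 5 = 13.3333/5 = 2.6667
  s[X,Y] = ((1.6667)·(-0.1667) + (1.6667)·(2.8333) + (-0.3333)·(-2.1667) + (-1.3333)·(0.8333) + (0.6667)·(2.8333) + (-2.3333)·(-4.1667)) / 5 = 15.6667/5 = 3.1333
  s[X,Z] = ((1.6667)·(-1.5) + (1.6667)·(1.5) + (-0.3333)·(-3.5) + (-1.3333)·(2.5) + (0.6667)·(-1.5) + (-2.3333)·(2.5)) / 5 = -9/5 = -1.8
  s[Y,Y] = ((-0.1667)·(-0.1667) + (2.8333)·(2.8333) + (-2.1667)·(-2.1667) + (0.8333)·(0.8333) + (2.8333)·(2.8333) + (-4.1667)·(-4.1667)) / 5 = 38.8333/5 = 7.7667
  s[Y,Z] = ((-0.1667)·(-1.5) + (2.8333)·(1.5) + (-2.1667)·(-3.5) + (0.8333)·(2.5) + (2.8333)·(-1.5) + (-4.1667)·(2.5)) / 5 = -0.5/5 = -0.1
  s[Z,Z] = ((-1.5)·(-1.5) + (1.5)·(1.5) + (-3.5)·(-3.5) + (2.5)·(2.5) + (-1.5)·(-1.5) + (2.5)·(2.5)) / 5 = 31.5/5 = 6.3
  Sample standard deviations s_i = √(s[i,i]):
  s(X) = √(2.6667) = 1.633
  s(Y) = √(7.7667) = 2.7869
  s(Z) = √(6.3) = 2.51

Step 3 — r_{ij} = s_{ij} / (s_i · s_j):
  r[X,X] = 1 (diagonal).
  r[X,Y] = 3.1333 / (1.633 · 2.7869) = 3.1333 / 4.5509 = 0.6885
  r[X,Z] = -1.8 / (1.633 · 2.51) = -1.8 / 4.0988 = -0.4392
  r[Y,Y] = 1 (diagonal).
  r[Y,Z] = -0.1 / (2.7869 · 2.51) = -0.1 / 6.995 = -0.0143
  r[Z,Z] = 1 (diagonal).

R is symmetric with unit diagonal. Assembling:

R = [[1, 0.6885, -0.4392],
 [0.6885, 1, -0.0143],
 [-0.4392, -0.0143, 1]]


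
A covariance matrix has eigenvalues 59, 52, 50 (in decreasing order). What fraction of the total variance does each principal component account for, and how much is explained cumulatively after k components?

Step 1 — total variance = trace(Sigma) = Σ λ_i = 59 + 52 + 50 = 161.

Step 2 — fraction explained by component i = λ_i / Σ λ:
  PC1: 59/161 = 0.3665
  PC2: 52/161 = 0.323
  PC3: 50/161 = 0.3106

Step 3 — cumulative fraction after k components = (λ_1 + ... + λ_k) / Σ λ:
  k = 1: 59/161 = 0.3665
  k = 2: (59 + 52)/161 = 111/161 = 0.6894
  k = 3: (59 + 52 + 50)/161 = 161/161 = 1

Summary (fraction, with percent):

explained: PC1 0.3665 (36.65%), PC2 0.323 (32.3%), PC3 0.3106 (31.06%);  cumulative: 0.3665, 0.6894, 1


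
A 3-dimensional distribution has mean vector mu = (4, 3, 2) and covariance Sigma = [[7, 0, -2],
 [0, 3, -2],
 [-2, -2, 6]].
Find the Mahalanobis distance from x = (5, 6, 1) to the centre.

Step 1 — centre the observation: (x - mu) = (1, 3, -1).

Step 2 — invert Sigma (cofactor / det for 3×3, or solve directly):
  Sigma^{-1} = [[0.1628, 0.0465, 0.0698],
 [0.0465, 0.4419, 0.1628],
 [0.0698, 0.1628, 0.2442]].

Step 3 — form the quadratic (x - mu)^T · Sigma^{-1} · (x - mu):
  Sigma^{-1} · (x - mu) = (0.2326, 1.2093, 0.314).
  (x - mu)^T · [Sigma^{-1} · (x - mu)] = (1)·(0.2326) + (3)·(1.2093) + (-1)·(0.314) = 3.5465.

Step 4 — take square root: d = √(3.5465) ≈ 1.8832.

d(x, mu) = √(3.5465) ≈ 1.8832


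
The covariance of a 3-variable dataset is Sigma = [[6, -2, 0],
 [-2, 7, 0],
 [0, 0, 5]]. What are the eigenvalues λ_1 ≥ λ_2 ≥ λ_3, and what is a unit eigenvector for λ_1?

Step 1 — characteristic polynomial p(λ) = det(λI - Sigma) = λ³ - tr·λ² + c_1·λ - det, where tr = trace, c_1 = sum of the principal 2×2 minors, det = det(Sigma):
  tr = 6 + 7 + 5 = 18,
  c_1 = (6·7 - (-2)²) + (6·5 - (0)²) + (7·5 - (0)²) = 38 + 30 + 35 = 103,
  det = 6·(7·5 - (0)²) - (-2)·((-2)·5 - (0)·(0)) + (0)·((-2)·(0) - 7·(0)) = 6·(35) - (-2)·(-10) + (0)·(0) = 190.
  So p(λ) = λ³ - 18λ² + 103λ - 190.
Step 2 — look for an integer root (rational root theorem: any rational root is an integer divisor of 190). Testing λ = 5:
  p(5) = 125 - 450 + 515 - 190 = 0  ✓
  Dividing out (λ - 5): p(λ) = (λ - 5)(λ² - 13λ + 38).
Step 3 — remaining eigenvalues from the quadratic λ² - 13λ + 38 = 0:
  Δ = 13² - 4·38 = 169 - 152 = 17,  λ = (13 ± √17)/2 = (13 ± 4.1231)/2 ≈ 8.5616 or 4.4384.
  Sorted: λ_1 = 8.5616,  λ_2 = 5,  λ_3 = 4.4384  (check: sum = 18 = tr ✓).

Step 4 — unit eigenvector for λ_1 ≈ 8.5616: v spans the null space of (Sigma - λ_1 I), whose rows are
  r_1 = (-2.5616, -2, 0),  r_2 = (-2, -1.5616, 0),  r_3 = (0, 0, -3.5616).
  v is orthogonal to every row, so take v ∝ r_1 × r_3 = ((-2)·(-3.5616) - (0)·(0), (0)·(0) - (-2.5616)·(-3.5616), (-2.5616)·(0) - (-2)·(0)) ≈ (7.1231, -9.1231, 0).
  Let u = (7.1231, -9.1231, 0).
  ||u|| = √((7.1231)² + (-9.1231)² + (0)²) = √(133.9697) ≈ 11.5745,  v_1 = u/||u|| ≈ (0.6154, -0.7882, 0) (||v_1|| = 1).

λ_1 = 8.5616,  λ_2 = 5,  λ_3 = 4.4384;  v_1 ≈ (0.6154, -0.7882, 0)


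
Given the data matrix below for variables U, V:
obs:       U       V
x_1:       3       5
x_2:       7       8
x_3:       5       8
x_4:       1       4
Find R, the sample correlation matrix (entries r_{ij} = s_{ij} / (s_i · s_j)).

Step 1 — column means:
  mean(U) = (3 + 7 + 5 + 1) / 4 = 16/4 = 4
  mean(V) = (5 + 8 + 8 + 4) / 4 = 25/4 = 6.25

Step 2 — sample variances and covariances s[i,j] = (1/(n-1)) · Σ_k (x_{k,i} - mean_i) · (x_{k,j} - mean_j), with n-1 = 3:
  s[U,U] = ((-1)·(-1) + (3)·(3) + (1)·(1) + (-3)·(-3)) / 3 = 20/3 = 6.6667
  s[U,V] = ((-1)·(-1.25) + (3)·(1.75) + (1)·(1.75) + (-3)·(-2.25)) / 3 = 15/3 = 5
  s[V,V] = ((-1.25)·(-1.25) + (1.75)·(1.75) + (1.75)·(1.75) + (-2.25)·(-2.25)) / 3 = 12.75/3 = 4.25
  Sample standard deviations s_i = √(s[i,i]):
  s(U) = √(6.6667) = 2.582
  s(V) = √(4.25) = 2.0616

Step 3 — r_{ij} = s_{ij} / (s_i · s_j):
  r[U,U] = 1 (diagonal).
  r[U,V] = 5 / (2.582 · 2.0616) = 5 / 5.3229 = 0.9393
  r[V,V] = 1 (diagonal).

R is symmetric with unit diagonal. Assembling:

R = [[1, 0.9393],
 [0.9393, 1]]


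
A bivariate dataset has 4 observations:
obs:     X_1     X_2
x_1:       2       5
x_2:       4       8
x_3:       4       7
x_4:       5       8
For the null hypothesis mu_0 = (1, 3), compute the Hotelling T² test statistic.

Step 1 — sample mean vector:
  mean(X_1) = (2 + 4 + 4 + 5) / 4 = 15/4 = 3.75
  mean(X_2) = (5 + 8 + 7 + 8) / 4 = 28/4 = 7
  x̄ = (3.75, 7),  deviation x̄ - mu_0 = (3.75, 7) - (1, 3) = (2.75, 4).

Step 2 — sample covariance matrix, S[i,j] = (1/(n-1)) · Σ_k (x_{k,i} - mean_i) · (x_{k,j} - mean_j), divisor n-1 = 3:
  S[X_1,X_1] = ((-1.75)·(-1.75) + (0.25)·(0.25) + (0.25)·(0.25) + (1.25)·(1.25)) / 3 = 4.75/3 = 1.5833
  S[X_1,X_2] = ((-1.75)·(-2) + (0.25)·(1) + (0.25)·(0) + (1.25)·(1)) / 3 = 5/3 = 1.6667
  S[X_2,X_2] = ((-2)·(-2) + (1)·(1) + (0)·(0) + (1)·(1)) / 3 = 6/3 = 2
  S = [[1.5833, 1.6667],
 [1.6667, 2]].

Step 3 — invert S. det(S) = 1.5833·2 - (1.6667)² = 0.3889.
  S^{-1} = (1/det) · [[d, -b], [-b, a]] = [[5.1429, -4.2857],
 [-4.2857, 4.0714]].

Step 4 — quadratic form (x̄ - mu_0)^T · S^{-1} · (x̄ - mu_0):
  S^{-1} · (x̄ - mu_0) = (-3, 4.5),
  (x̄ - mu_0)^T · [...] = (2.75)·(-3) + (4)·(4.5) = 9.75.

Step 5 — scale by n: T² = 4 · 9.75 = 39.

T² ≈ 39


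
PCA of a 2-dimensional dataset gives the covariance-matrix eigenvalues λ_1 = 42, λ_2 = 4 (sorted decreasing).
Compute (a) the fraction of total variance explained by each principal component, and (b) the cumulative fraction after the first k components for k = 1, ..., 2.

Step 1 — total variance = trace(Sigma) = Σ λ_i = 42 + 4 = 46.

Step 2 — fraction explained by component i = λ_i / Σ λ:
  PC1: 42/46 = 0.913
  PC2: 4/46 = 0.087

Step 3 — cumulative fraction after k components = (λ_1 + ... + λ_k) / Σ λ:
  k = 1: 42/46 = 0.913
  k = 2: (42 + 4)/46 = 46/46 = 1

Summary (fraction, with percent):

explained: PC1 0.913 (91.3%), PC2 0.087 (8.7%);  cumulative: 0.913, 1


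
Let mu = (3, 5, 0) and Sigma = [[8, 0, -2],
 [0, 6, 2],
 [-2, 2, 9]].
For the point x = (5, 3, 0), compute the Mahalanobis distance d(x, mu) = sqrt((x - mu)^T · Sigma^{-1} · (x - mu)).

Step 1 — centre the observation: (x - mu) = (2, -2, 0).

Step 2 — invert Sigma (cofactor / det for 3×3, or solve directly):
  Sigma^{-1} = [[0.133, -0.0106, 0.0319],
 [-0.0106, 0.1809, -0.0426],
 [0.0319, -0.0426, 0.1277]].

Step 3 — form the quadratic (x - mu)^T · Sigma^{-1} · (x - mu):
  Sigma^{-1} · (x - mu) = (0.2872, -0.383, 0.1489).
  (x - mu)^T · [Sigma^{-1} · (x - mu)] = (2)·(0.2872) + (-2)·(-0.383) + (0)·(0.1489) = 1.3404.

Step 4 — take square root: d = √(1.3404) ≈ 1.1578.

d(x, mu) = √(1.3404) ≈ 1.1578


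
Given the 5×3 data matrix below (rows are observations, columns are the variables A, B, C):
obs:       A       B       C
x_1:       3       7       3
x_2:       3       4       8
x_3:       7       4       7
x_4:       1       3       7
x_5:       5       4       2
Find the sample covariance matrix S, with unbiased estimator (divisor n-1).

Step 1 — column means:
  mean(A) = (3 + 3 + 7 + 1 + 5) / 5 = 19/5 = 3.8
  mean(B) = (7 + 4 + 4 + 3 + 4) / 5 = 22/5 = 4.4
  mean(C) = (3 + 8 + 7 + 7 + 2) / 5 = 27/5 = 5.4

Step 2 — sample covariance S[i,j] = (1/(n-1)) · Σ_k (x_{k,i} - mean_i) · (x_{k,j} - mean_j), with n-1 = 4.
  S[A,A] = ((-0.8)·(-0.8) + (-0.8)·(-0.8) + (3.2)·(3.2) + (-2.8)·(-2.8) + (1.2)·(1.2)) / 4 = 20.8/4 = 5.2
  S[A,B] = ((-0.8)·(2.6) + (-0.8)·(-0.4) + (3.2)·(-0.4) + (-2.8)·(-1.4) + (1.2)·(-0.4)) / 4 = 0.4/4 = 0.1
  S[A,C] = ((-0.8)·(-2.4) + (-0.8)·(2.6) + (3.2)·(1.6) + (-2.8)·(1.6) + (1.2)·(-3.4)) / 4 = -3.6/4 = -0.9
  S[B,B] = ((2.6)·(2.6) + (-0.4)·(-0.4) + (-0.4)·(-0.4) + (-1.4)·(-1.4) + (-0.4)·(-0.4)) / 4 = 9.2/4 = 2.3
  S[B,C] = ((2.6)·(-2.4) + (-0.4)·(2.6) + (-0.4)·(1.6) + (-1.4)·(1.6) + (-0.4)·(-3.4)) / 4 = -8.8/4 = -2.2
  S[C,C] = ((-2.4)·(-2.4) + (2.6)·(2.6) + (1.6)·(1.6) + (1.6)·(1.6) + (-3.4)·(-3.4)) / 4 = 29.2/4 = 7.3

S is symmetric (S[j,i] = S[i,j]). Assembling:

S = [[5.2, 0.1, -0.9],
 [0.1, 2.3, -2.2],
 [-0.9, -2.2, 7.3]]


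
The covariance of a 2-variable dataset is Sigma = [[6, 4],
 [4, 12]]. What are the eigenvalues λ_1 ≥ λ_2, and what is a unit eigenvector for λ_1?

Step 1 — characteristic polynomial of 2×2 Sigma:
  det(Sigma - λI) = λ² - trace · λ + det = 0.
  trace = 6 + 12 = 18, det = 6·12 - (4)² = 56.
Step 2 — discriminant:
  Δ = trace² - 4·det = 324 - 224 = 100.
Step 3 — eigenvalues:
  λ = (trace ± √Δ)/2 = (18 ± 10)/2,
  λ_1 = 14,  λ_2 = 4.

Step 4 — unit eigenvector for λ_1: solve (Sigma - λ_1 I)v = 0. First row:
  (6 - 14)·v_x + (4)·v_y = 0, i.e. (-8)·v_x + (4)·v_y = 0,
  so v ∝ (b, λ_1 - a) = (4, 8) = u.
  ||u|| = √((4)² + (8)²) = √(80) ≈ 8.9443,
  v_1 = u/||u|| ≈ (0.4472, 0.8944) (||v_1|| = 1).

λ_1 = 14,  λ_2 = 4;  v_1 ≈ (0.4472, 0.8944)


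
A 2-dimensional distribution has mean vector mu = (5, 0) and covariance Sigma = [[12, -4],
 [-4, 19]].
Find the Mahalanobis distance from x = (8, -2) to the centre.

Step 1 — centre the observation: (x - mu) = (3, -2).

Step 2 — invert Sigma. det(Sigma) = 12·19 - (-4)² = 212.
  Sigma^{-1} = (1/det) · [[d, -b], [-b, a]] = [[0.0896, 0.0189],
 [0.0189, 0.0566]].

Step 3 — form the quadratic (x - mu)^T · Sigma^{-1} · (x - mu):
  Sigma^{-1} · (x - mu) = (0.2311, -0.0566).
  (x - mu)^T · [Sigma^{-1} · (x - mu)] = (3)·(0.2311) + (-2)·(-0.0566) = 0.8066.

Step 4 — take square root: d = √(0.8066) ≈ 0.8981.

d(x, mu) = √(0.8066) ≈ 0.8981


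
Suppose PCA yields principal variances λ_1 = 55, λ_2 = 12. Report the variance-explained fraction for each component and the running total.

Step 1 — total variance = trace(Sigma) = Σ λ_i = 55 + 12 = 67.

Step 2 — fraction explained by component i = λ_i / Σ λ:
  PC1: 55/67 = 0.8209
  PC2: 12/67 = 0.1791

Step 3 — cumulative fraction after k components = (λ_1 + ... + λ_k) / Σ λ:
  k = 1: 55/67 = 0.8209
  k = 2: (55 + 12)/67 = 67/67 = 1

Summary (fraction, with percent):

explained: PC1 0.8209 (82.09%), PC2 0.1791 (17.91%);  cumulative: 0.8209, 1


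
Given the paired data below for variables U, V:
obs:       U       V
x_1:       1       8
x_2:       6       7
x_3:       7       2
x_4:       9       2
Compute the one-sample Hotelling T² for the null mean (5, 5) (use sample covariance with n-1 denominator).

Step 1 — sample mean vector:
  mean(U) = (1 + 6 + 7 + 9) / 4 = 23/4 = 5.75
  mean(V) = (8 + 7 + 2 + 2) / 4 = 19/4 = 4.75
  x̄ = (5.75, 4.75),  deviation x̄ - mu_0 = (5.75, 4.75) - (5, 5) = (0.75, -0.25).

Step 2 — sample covariance matrix, S[i,j] = (1/(n-1)) · Σ_k (x_{k,i} - mean_i) · (x_{k,j} - mean_j), divisor n-1 = 3:
  S[U,U] = ((-4.75)·(-4.75) + (0.25)·(0.25) + (1.25)·(1.25) + (3.25)·(3.25)) / 3 = 34.75/3 = 11.5833
  S[U,V] = ((-4.75)·(3.25) + (0.25)·(2.25) + (1.25)·(-2.75) + (3.25)·(-2.75)) / 3 = -27.25/3 = -9.0833
  S[V,V] = ((3.25)·(3.25) + (2.25)·(2.25) + (-2.75)·(-2.75) + (-2.75)·(-2.75)) / 3 = 30.75/3 = 10.25
  S = [[11.5833, -9.0833],
 [-9.0833, 10.25]].

Step 3 — invert S. det(S) = 11.5833·10.25 - (-9.0833)² = 36.2222.
  S^{-1} = (1/det) · [[d, -b], [-b, a]] = [[0.283, 0.2508],
 [0.2508, 0.3198]].

Step 4 — quadratic form (x̄ - mu_0)^T · S^{-1} · (x̄ - mu_0):
  S^{-1} · (x̄ - mu_0) = (0.1495, 0.1081),
  (x̄ - mu_0)^T · [...] = (0.75)·(0.1495) + (-0.25)·(0.1081) = 0.0851.

Step 5 — scale by n: T² = 4 · 0.0851 = 0.3405.

T² ≈ 0.3405


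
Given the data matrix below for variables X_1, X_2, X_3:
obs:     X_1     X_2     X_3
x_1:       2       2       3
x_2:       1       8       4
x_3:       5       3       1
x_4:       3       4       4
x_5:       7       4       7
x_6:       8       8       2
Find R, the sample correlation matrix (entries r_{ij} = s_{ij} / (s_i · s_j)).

Step 1 — column means:
  mean(X_1) = (2 + 1 + 5 + 3 + 7 + 8) / 6 = 26/6 = 4.3333
  mean(X_2) = (2 + 8 + 3 + 4 + 4 + 8) / 6 = 29/6 = 4.8333
  mean(X_3) = (3 + 4 + 1 + 4 + 7 + 2) / 6 = 21/6 = 3.5

Step 2 — sample variances and covariances s[i,j] = (1/(n-1)) · Σ_k (x_{k,i} - mean_i) · (x_{k,j} - mean_j), with n-1 = 5:
  s[X_1,X_1] = ((-2.3333)·(-2.3333) + (-3.3333)·(-3.3333) + (0.6667)·(0.6667) + (-1.3333)·(-1.3333) + (2.6667)·(2.6667) + (3.6667)·(3.6667)) / 5 = 39.3333/5 = 7.8667
  s[X_1,X_2] = ((-2.3333)·(-2.8333) + (-3.3333)·(3.1667) + (0.6667)·(-1.8333) + (-1.3333)·(-0.8333) + (2.6667)·(-0.8333) + (3.6667)·(3.1667)) / 5 = 5.3333/5 = 1.0667
  s[X_1,X_3] = ((-2.3333)·(-0.5) + (-3.3333)·(0.5) + (0.6667)·(-2.5) + (-1.3333)·(0.5) + (2.6667)·(3.5) + (3.6667)·(-1.5)) / 5 = 1/5 = 0.2
  s[X_2,X_2] = ((-2.8333)·(-2.8333) + (3.1667)·(3.1667) + (-1.8333)·(-1.8333) + (-0.8333)·(-0.8333) + (-0.8333)·(-0.8333) + (3.1667)·(3.1667)) / 5 = 32.8333/5 = 6.5667
  s[X_2,X_3] = ((-2.8333)·(-0.5) + (3.1667)·(0.5) + (-1.8333)·(-2.5) + (-0.8333)·(0.5) + (-0.8333)·(3.5) + (3.1667)·(-1.5)) / 5 = -0.5/5 = -0.1
  s[X_3,X_3] = ((-0.5)·(-0.5) + (0.5)·(0.5) + (-2.5)·(-2.5) + (0.5)·(0.5) + (3.5)·(3.5) + (-1.5)·(-1.5)) / 5 = 21.5/5 = 4.3
  Sample standard deviations s_i = √(s[i,i]):
  s(X_1) = √(7.8667) = 2.8048
  s(X_2) = √(6.5667) = 2.5626
  s(X_3) = √(4.3) = 2.0736

Step 3 — r_{ij} = s_{ij} / (s_i · s_j):
  r[X_1,X_1] = 1 (diagonal).
  r[X_1,X_2] = 1.0667 / (2.8048 · 2.5626) = 1.0667 / 7.1873 = 0.1484
  r[X_1,X_3] = 0.2 / (2.8048 · 2.0736) = 0.2 / 5.8161 = 0.0344
  r[X_2,X_2] = 1 (diagonal).
  r[X_2,X_3] = -0.1 / (2.5626 · 2.0736) = -0.1 / 5.3138 = -0.0188
  r[X_3,X_3] = 1 (diagonal).

R is symmetric with unit diagonal. Assembling:

R = [[1, 0.1484, 0.0344],
 [0.1484, 1, -0.0188],
 [0.0344, -0.0188, 1]]


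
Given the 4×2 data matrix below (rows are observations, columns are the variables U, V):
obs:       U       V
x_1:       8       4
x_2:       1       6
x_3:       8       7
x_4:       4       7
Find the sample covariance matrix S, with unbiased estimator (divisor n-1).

Step 1 — column means:
  mean(U) = (8 + 1 + 8 + 4) / 4 = 21/4 = 5.25
  mean(V) = (4 + 6 + 7 + 7) / 4 = 24/4 = 6

Step 2 — sample covariance S[i,j] = (1/(n-1)) · Σ_k (x_{k,i} - mean_i) · (x_{k,j} - mean_j), with n-1 = 3.
  S[U,U] = ((2.75)·(2.75) + (-4.25)·(-4.25) + (2.75)·(2.75) + (-1.25)·(-1.25)) / 3 = 34.75/3 = 11.5833
  S[U,V] = ((2.75)·(-2) + (-4.25)·(0) + (2.75)·(1) + (-1.25)·(1)) / 3 = -4/3 = -1.3333
  S[V,V] = ((-2)·(-2) + (0)·(0) + (1)·(1) + (1)·(1)) / 3 = 6/3 = 2

S is symmetric (S[j,i] = S[i,j]). Assembling:

S = [[11.5833, -1.3333],
 [-1.3333, 2]]


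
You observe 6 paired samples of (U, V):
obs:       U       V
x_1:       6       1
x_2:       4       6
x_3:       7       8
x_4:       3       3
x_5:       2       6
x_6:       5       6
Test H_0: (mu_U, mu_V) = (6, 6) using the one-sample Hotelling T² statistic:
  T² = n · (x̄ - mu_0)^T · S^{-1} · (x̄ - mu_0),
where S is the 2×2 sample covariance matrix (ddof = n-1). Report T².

Step 1 — sample mean vector:
  mean(U) = (6 + 4 + 7 + 3 + 2 + 5) / 6 = 27/6 = 4.5
  mean(V) = (1 + 6 + 8 + 3 + 6 + 6) / 6 = 30/6 = 5
  x̄ = (4.5, 5),  deviation x̄ - mu_0 = (4.5, 5) - (6, 6) = (-1.5, -1).

Step 2 — sample covariance matrix, S[i,j] = (1/(n-1)) · Σ_k (x_{k,i} - mean_i) · (x_{k,j} - mean_j), divisor n-1 = 5:
  S[U,U] = ((1.5)·(1.5) + (-0.5)·(-0.5) + (2.5)·(2.5) + (-1.5)·(-1.5) + (-2.5)·(-2.5) + (0.5)·(0.5)) / 5 = 17.5/5 = 3.5
  S[U,V] = ((1.5)·(-4) + (-0.5)·(1) + (2.5)·(3) + (-1.5)·(-2) + (-2.5)·(1) + (0.5)·(1)) / 5 = 2/5 = 0.4
  S[V,V] = ((-4)·(-4) + (1)·(1) + (3)·(3) + (-2)·(-2) + (1)·(1) + (1)·(1)) / 5 = 32/5 = 6.4
  S = [[3.5, 0.4],
 [0.4, 6.4]].

Step 3 — invert S. det(S) = 3.5·6.4 - (0.4)² = 22.24.
  S^{-1} = (1/det) · [[d, -b], [-b, a]] = [[0.2878, -0.018],
 [-0.018, 0.1574]].

Step 4 — quadratic form (x̄ - mu_0)^T · S^{-1} · (x̄ - mu_0):
  S^{-1} · (x̄ - mu_0) = (-0.4137, -0.1304),
  (x̄ - mu_0)^T · [...] = (-1.5)·(-0.4137) + (-1)·(-0.1304) = 0.7509.

Step 5 — scale by n: T² = 6 · 0.7509 = 4.5054.

T² ≈ 4.5054


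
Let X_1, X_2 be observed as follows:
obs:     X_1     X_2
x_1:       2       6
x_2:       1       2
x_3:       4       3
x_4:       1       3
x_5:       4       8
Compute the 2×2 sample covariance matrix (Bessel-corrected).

Step 1 — column means:
  mean(X_1) = (2 + 1 + 4 + 1 + 4) / 5 = 12/5 = 2.4
  mean(X_2) = (6 + 2 + 3 + 3 + 8) / 5 = 22/5 = 4.4

Step 2 — sample covariance S[i,j] = (1/(n-1)) · Σ_k (x_{k,i} - mean_i) · (x_{k,j} - mean_j), with n-1 = 4.
  S[X_1,X_1] = ((-0.4)·(-0.4) + (-1.4)·(-1.4) + (1.6)·(1.6) + (-1.4)·(-1.4) + (1.6)·(1.6)) / 4 = 9.2/4 = 2.3
  S[X_1,X_2] = ((-0.4)·(1.6) + (-1.4)·(-2.4) + (1.6)·(-1.4) + (-1.4)·(-1.4) + (1.6)·(3.6)) / 4 = 8.2/4 = 2.05
  S[X_2,X_2] = ((1.6)·(1.6) + (-2.4)·(-2.4) + (-1.4)·(-1.4) + (-1.4)·(-1.4) + (3.6)·(3.6)) / 4 = 25.2/4 = 6.3

S is symmetric (S[j,i] = S[i,j]). Assembling:

S = [[2.3, 2.05],
 [2.05, 6.3]]


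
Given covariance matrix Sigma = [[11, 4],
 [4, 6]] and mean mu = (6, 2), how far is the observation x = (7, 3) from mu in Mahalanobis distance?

Step 1 — centre the observation: (x - mu) = (1, 1).

Step 2 — invert Sigma. det(Sigma) = 11·6 - (4)² = 50.
  Sigma^{-1} = (1/det) · [[d, -b], [-b, a]] = [[0.12, -0.08],
 [-0.08, 0.22]].

Step 3 — form the quadratic (x - mu)^T · Sigma^{-1} · (x - mu):
  Sigma^{-1} · (x - mu) = (0.04, 0.14).
  (x - mu)^T · [Sigma^{-1} · (x - mu)] = (1)·(0.04) + (1)·(0.14) = 0.18.

Step 4 — take square root: d = √(0.18) ≈ 0.4243.

d(x, mu) = √(0.18) ≈ 0.4243


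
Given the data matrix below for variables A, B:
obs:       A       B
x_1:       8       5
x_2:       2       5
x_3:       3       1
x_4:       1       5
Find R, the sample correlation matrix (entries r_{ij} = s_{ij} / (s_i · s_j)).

Step 1 — column means:
  mean(A) = (8 + 2 + 3 + 1) / 4 = 14/4 = 3.5
  mean(B) = (5 + 5 + 1 + 5) / 4 = 16/4 = 4

Step 2 — sample variances and covariances s[i,j] = (1/(n-1)) · Σ_k (x_{k,i} - mean_i) · (x_{k,j} - mean_j), with n-1 = 3:
  s[A,A] = ((4.5)·(4.5) + (-1.5)·(-1.5) + (-0.5)·(-0.5) + (-2.5)·(-2.5)) / 3 = 29/3 = 9.6667
  s[A,B] = ((4.5)·(1) + (-1.5)·(1) + (-0.5)·(-3) + (-2.5)·(1)) / 3 = 2/3 = 0.6667
  s[B,B] = ((1)·(1) + (1)·(1) + (-3)·(-3) + (1)·(1)) / 3 = 12/3 = 4
  Sample standard deviations s_i = √(s[i,i]):
  s(A) = √(9.6667) = 3.1091
  s(B) = √(4) = 2

Step 3 — r_{ij} = s_{ij} / (s_i · s_j):
  r[A,A] = 1 (diagonal).
  r[A,B] = 0.6667 / (3.1091 · 2) = 0.6667 / 6.2183 = 0.1072
  r[B,B] = 1 (diagonal).

R is symmetric with unit diagonal. Assembling:

R = [[1, 0.1072],
 [0.1072, 1]]


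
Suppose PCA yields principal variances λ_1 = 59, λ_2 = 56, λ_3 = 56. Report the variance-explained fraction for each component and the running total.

Step 1 — total variance = trace(Sigma) = Σ λ_i = 59 + 56 + 56 = 171.

Step 2 — fraction explained by component i = λ_i / Σ λ:
  PC1: 59/171 = 0.345
  PC2: 56/171 = 0.3275
  PC3: 56/171 = 0.3275

Step 3 — cumulative fraction after k components = (λ_1 + ... + λ_k) / Σ λ:
  k = 1: 59/171 = 0.345
  k = 2: (59 + 56)/171 = 115/171 = 0.6725
  k = 3: (59 + 56 + 56)/171 = 171/171 = 1

Summary (fraction, with percent):

explained: PC1 0.345 (34.5%), PC2 0.3275 (32.75%), PC3 0.3275 (32.75%);  cumulative: 0.345, 0.6725, 1


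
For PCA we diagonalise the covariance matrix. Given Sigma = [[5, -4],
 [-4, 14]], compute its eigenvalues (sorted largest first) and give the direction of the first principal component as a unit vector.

Step 1 — characteristic polynomial of 2×2 Sigma:
  det(Sigma - λI) = λ² - trace · λ + det = 0.
  trace = 5 + 14 = 19, det = 5·14 - (-4)² = 54.
Step 2 — discriminant:
  Δ = trace² - 4·det = 361 - 216 = 145.
Step 3 — eigenvalues:
  λ = (trace ± √Δ)/2 = (19 ± 12.0416)/2,
  λ_1 = 15.5208,  λ_2 = 3.4792.

Step 4 — unit eigenvector for λ_1: solve (Sigma - λ_1 I)v = 0. First row:
  (5 - 15.5208)·v_x + (-4)·v_y = 0, i.e. (-10.5208)·v_x + (-4)·v_y = 0,
  so v ∝ (b, λ_1 - a) = (-4, 10.5208); multiply by -1 so the first entry is positive: u = (4, -10.5208).
  ||u|| = √((4)² + (-10.5208)²) = √(126.6872) ≈ 11.2555,
  v_1 = u/||u|| ≈ (0.3554, -0.9347) (||v_1|| = 1).

λ_1 = 15.5208,  λ_2 = 3.4792;  v_1 ≈ (0.3554, -0.9347)


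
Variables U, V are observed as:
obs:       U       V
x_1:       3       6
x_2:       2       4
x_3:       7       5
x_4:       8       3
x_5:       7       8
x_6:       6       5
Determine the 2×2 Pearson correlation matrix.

Step 1 — column means:
  mean(U) = (3 + 2 + 7 + 8 + 7 + 6) / 6 = 33/6 = 5.5
  mean(V) = (6 + 4 + 5 + 3 + 8 + 5) / 6 = 31/6 = 5.1667

Step 2 — sample variances and covariances s[i,j] = (1/(n-1)) · Σ_k (x_{k,i} - mean_i) · (x_{k,j} - mean_j), with n-1 = 5:
  s[U,U] = ((-2.5)·(-2.5) + (-3.5)·(-3.5) + (1.5)·(1.5) + (2.5)·(2.5) + (1.5)·(1.5) + (0.5)·(0.5)) / 5 = 29.5/5 = 5.9
  s[U,V] = ((-2.5)·(0.8333) + (-3.5)·(-1.1667) + (1.5)·(-0.1667) + (2.5)·(-2.1667) + (1.5)·(2.8333) + (0.5)·(-0.1667)) / 5 = 0.5/5 = 0.1
  s[V,V] = ((0.8333)·(0.8333) + (-1.1667)·(-1.1667) + (-0.1667)·(-0.1667) + (-2.1667)·(-2.1667) + (2.8333)·(2.8333) + (-0.1667)·(-0.1667)) / 5 = 14.8333/5 = 2.9667
  Sample standard deviations s_i = √(s[i,i]):
  s(U) = √(5.9) = 2.429
  s(V) = √(2.9667) = 1.7224

Step 3 — r_{ij} = s_{ij} / (s_i · s_j):
  r[U,U] = 1 (diagonal).
  r[U,V] = 0.1 / (2.429 · 1.7224) = 0.1 / 4.1837 = 0.0239
  r[V,V] = 1 (diagonal).

R is symmetric with unit diagonal. Assembling:

R = [[1, 0.0239],
 [0.0239, 1]]


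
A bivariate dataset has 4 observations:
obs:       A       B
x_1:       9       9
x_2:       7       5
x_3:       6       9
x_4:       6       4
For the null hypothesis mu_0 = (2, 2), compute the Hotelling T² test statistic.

Step 1 — sample mean vector:
  mean(A) = (9 + 7 + 6 + 6) / 4 = 28/4 = 7
  mean(B) = (9 + 5 + 9 + 4) / 4 = 27/4 = 6.75
  x̄ = (7, 6.75),  deviation x̄ - mu_0 = (7, 6.75) - (2, 2) = (5, 4.75).

Step 2 — sample covariance matrix, S[i,j] = (1/(n-1)) · Σ_k (x_{k,i} - mean_i) · (x_{k,j} - mean_j), divisor n-1 = 3:
  S[A,A] = ((2)·(2) + (0)·(0) + (-1)·(-1) + (-1)·(-1)) / 3 = 6/3 = 2
  S[A,B] = ((2)·(2.25) + (0)·(-1.75) + (-1)·(2.25) + (-1)·(-2.75)) / 3 = 5/3 = 1.6667
  S[B,B] = ((2.25)·(2.25) + (-1.75)·(-1.75) + (2.25)·(2.25) + (-2.75)·(-2.75)) / 3 = 20.75/3 = 6.9167
  S = [[2, 1.6667],
 [1.6667, 6.9167]].

Step 3 — invert S. det(S) = 2·6.9167 - (1.6667)² = 11.0556.
  S^{-1} = (1/det) · [[d, -b], [-b, a]] = [[0.6256, -0.1508],
 [-0.1508, 0.1809]].

Step 4 — quadratic form (x̄ - mu_0)^T · S^{-1} · (x̄ - mu_0):
  S^{-1} · (x̄ - mu_0) = (2.4121, 0.1055),
  (x̄ - mu_0)^T · [...] = (5)·(2.4121) + (4.75)·(0.1055) = 12.5616.

Step 5 — scale by n: T² = 4 · 12.5616 = 50.2462.

T² ≈ 50.2462


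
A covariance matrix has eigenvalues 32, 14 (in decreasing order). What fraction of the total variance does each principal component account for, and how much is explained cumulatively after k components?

Step 1 — total variance = trace(Sigma) = Σ λ_i = 32 + 14 = 46.

Step 2 — fraction explained by component i = λ_i / Σ λ:
  PC1: 32/46 = 0.6957
  PC2: 14/46 = 0.3043

Step 3 — cumulative fraction after k components = (λ_1 + ... + λ_k) / Σ λ:
  k = 1: 32/46 = 0.6957
  k = 2: (32 + 14)/46 = 46/46 = 1

Summary (fraction, with percent):

explained: PC1 0.6957 (69.57%), PC2 0.3043 (30.43%);  cumulative: 0.6957, 1


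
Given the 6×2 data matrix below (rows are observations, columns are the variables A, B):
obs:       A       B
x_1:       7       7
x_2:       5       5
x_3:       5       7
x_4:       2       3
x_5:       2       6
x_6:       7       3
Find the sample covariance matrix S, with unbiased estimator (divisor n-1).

Step 1 — column means:
  mean(A) = (7 + 5 + 5 + 2 + 2 + 7) / 6 = 28/6 = 4.6667
  mean(B) = (7 + 5 + 7 + 3 + 6 + 3) / 6 = 31/6 = 5.1667

Step 2 — sample covariance S[i,j] = (1/(n-1)) · Σ_k (x_{k,i} - mean_i) · (x_{k,j} - mean_j), with n-1 = 5.
  S[A,A] = ((2.3333)·(2.3333) + (0.3333)·(0.3333) + (0.3333)·(0.3333) + (-2.6667)·(-2.6667) + (-2.6667)·(-2.6667) + (2.3333)·(2.3333)) / 5 = 25.3333/5 = 5.0667
  S[A,B] = ((2.3333)·(1.8333) + (0.3333)·(-0.1667) + (0.3333)·(1.8333) + (-2.6667)·(-2.1667) + (-2.6667)·(0.8333) + (2.3333)·(-2.1667)) / 5 = 3.3333/5 = 0.6667
  S[B,B] = ((1.8333)·(1.8333) + (-0.1667)·(-0.1667) + (1.8333)·(1.8333) + (-2.1667)·(-2.1667) + (0.8333)·(0.8333) + (-2.1667)·(-2.1667)) / 5 = 16.8333/5 = 3.3667

S is symmetric (S[j,i] = S[i,j]). Assembling:

S = [[5.0667, 0.6667],
 [0.6667, 3.3667]]


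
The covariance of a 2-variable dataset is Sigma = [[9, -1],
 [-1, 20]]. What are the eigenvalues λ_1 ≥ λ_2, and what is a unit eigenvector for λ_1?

Step 1 — characteristic polynomial of 2×2 Sigma:
  det(Sigma - λI) = λ² - trace · λ + det = 0.
  trace = 9 + 20 = 29, det = 9·20 - (-1)² = 179.
Step 2 — discriminant:
  Δ = trace² - 4·det = 841 - 716 = 125.
Step 3 — eigenvalues:
  λ = (trace ± √Δ)/2 = (29 ± 11.1803)/2,
  λ_1 = 20.0902,  λ_2 = 8.9098.

Step 4 — unit eigenvector for λ_1: solve (Sigma - λ_1 I)v = 0. First row:
  (9 - 20.0902)·v_x + (-1)·v_y = 0, i.e. (-11.0902)·v_x + (-1)·v_y = 0,
  so v ∝ (b, λ_1 - a) = (-1, 11.0902); multiply by -1 so the first entry is positive: u = (1, -11.0902).
  ||u|| = √((1)² + (-11.0902)²) = √(123.9919) ≈ 11.1352,
  v_1 = u/||u|| ≈ (0.0898, -0.996) (||v_1|| = 1).

λ_1 = 20.0902,  λ_2 = 8.9098;  v_1 ≈ (0.0898, -0.996)


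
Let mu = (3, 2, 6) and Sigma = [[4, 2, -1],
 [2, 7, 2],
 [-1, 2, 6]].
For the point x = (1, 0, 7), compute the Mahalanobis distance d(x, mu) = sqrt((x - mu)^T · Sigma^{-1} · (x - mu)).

Step 1 — centre the observation: (x - mu) = (-2, -2, 1).

Step 2 — invert Sigma (cofactor / det for 3×3, or solve directly):
  Sigma^{-1} = [[0.3363, -0.1239, 0.0973],
 [-0.1239, 0.2035, -0.0885],
 [0.0973, -0.0885, 0.2124]].

Step 3 — form the quadratic (x - mu)^T · Sigma^{-1} · (x - mu):
  Sigma^{-1} · (x - mu) = (-0.3274, -0.2478, 0.1947).
  (x - mu)^T · [Sigma^{-1} · (x - mu)] = (-2)·(-0.3274) + (-2)·(-0.2478) + (1)·(0.1947) = 1.3451.

Step 4 — take square root: d = √(1.3451) ≈ 1.1598.

d(x, mu) = √(1.3451) ≈ 1.1598


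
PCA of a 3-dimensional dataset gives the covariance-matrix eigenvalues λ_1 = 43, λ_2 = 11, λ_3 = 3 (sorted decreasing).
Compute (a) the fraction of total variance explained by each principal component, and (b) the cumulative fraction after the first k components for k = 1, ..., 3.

Step 1 — total variance = trace(Sigma) = Σ λ_i = 43 + 11 + 3 = 57.

Step 2 — fraction explained by component i = λ_i / Σ λ:
  PC1: 43/57 = 0.7544
  PC2: 11/57 = 0.193
  PC3: 3/57 = 0.0526

Step 3 — cumulative fraction after k components = (λ_1 + ... + λ_k) / Σ λ:
  k = 1: 43/57 = 0.7544
  k = 2: (43 + 11)/57 = 54/57 = 0.9474
  k = 3: (43 + 11 + 3)/57 = 57/57 = 1

Summary (fraction, with percent):

explained: PC1 0.7544 (75.44%), PC2 0.193 (19.3%), PC3 0.0526 (5.26%);  cumulative: 0.7544, 0.9474, 1


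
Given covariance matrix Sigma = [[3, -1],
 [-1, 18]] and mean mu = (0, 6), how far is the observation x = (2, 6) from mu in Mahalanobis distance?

Step 1 — centre the observation: (x - mu) = (2, 0).

Step 2 — invert Sigma. det(Sigma) = 3·18 - (-1)² = 53.
  Sigma^{-1} = (1/det) · [[d, -b], [-b, a]] = [[0.3396, 0.0189],
 [0.0189, 0.0566]].

Step 3 — form the quadratic (x - mu)^T · Sigma^{-1} · (x - mu):
  Sigma^{-1} · (x - mu) = (0.6792, 0.0377).
  (x - mu)^T · [Sigma^{-1} · (x - mu)] = (2)·(0.6792) + (0)·(0.0377) = 1.3585.

Step 4 — take square root: d = √(1.3585) ≈ 1.1655.

d(x, mu) = √(1.3585) ≈ 1.1655


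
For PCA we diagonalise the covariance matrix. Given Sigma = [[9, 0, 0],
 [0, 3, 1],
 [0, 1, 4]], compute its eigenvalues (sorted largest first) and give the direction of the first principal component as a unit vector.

Step 1 — characteristic polynomial p(λ) = det(λI - Sigma) = λ³ - tr·λ² + c_1·λ - det, where tr = trace, c_1 = sum of the principal 2×2 minors, det = det(Sigma):
  tr = 9 + 3 + 4 = 16,
  c_1 = (9·3 - (0)²) + (9·4 - (0)²) + (3·4 - (1)²) = 27 + 36 + 11 = 74,
  det = 9·(3·4 - (1)²) - (0)·((0)·4 - (1)·(0)) + (0)·((0)·(1) - 3·(0)) = 9·(11) - (0)·(0) + (0)·(0) = 99.
  So p(λ) = λ³ - 16λ² + 74λ - 99.
Step 2 — look for an integer root (rational root theorem: any rational root is an integer divisor of 99). Testing λ = 9:
  p(9) = 729 - 1296 + 666 - 99 = 0  ✓
  Dividing out (λ - 9): p(λ) = (λ - 9)(λ² - 7λ + 11).
Step 3 — remaining eigenvalues from the quadratic λ² - 7λ + 11 = 0:
  Δ = 7² - 4·11 = 49 - 44 = 5,  λ = (7 ± √5)/2 = (7 ± 2.2361)/2 ≈ 4.618 or 2.382.
  Sorted: λ_1 = 9,  λ_2 = 4.618,  λ_3 = 2.382  (check: sum = 16 = tr ✓).

Step 4 — unit eigenvector for λ_1 = 9: v spans the null space of (Sigma - λ_1 I), whose rows are
  r_1 = (0, 0, 0),  r_2 = (0, -6, 1),  r_3 = (0, 1, -5).
  v is orthogonal to every row, so take v ∝ r_2 × r_3 = ((-6)·(-5) - (1)·(1), (1)·(0) - (0)·(-5), (0)·(1) - (-6)·(0)) = (29, 0, 0).
  Rescale (divide by 29): u = (1, 0, 0).
  ||u|| = √((1)² + (0)² + (0)²) = √(1) = 1,  v_1 = u/||u|| ≈ (1, 0, 0) (||v_1|| = 1).

λ_1 = 9,  λ_2 = 4.618,  λ_3 = 2.382;  v_1 ≈ (1, 0, 0)
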